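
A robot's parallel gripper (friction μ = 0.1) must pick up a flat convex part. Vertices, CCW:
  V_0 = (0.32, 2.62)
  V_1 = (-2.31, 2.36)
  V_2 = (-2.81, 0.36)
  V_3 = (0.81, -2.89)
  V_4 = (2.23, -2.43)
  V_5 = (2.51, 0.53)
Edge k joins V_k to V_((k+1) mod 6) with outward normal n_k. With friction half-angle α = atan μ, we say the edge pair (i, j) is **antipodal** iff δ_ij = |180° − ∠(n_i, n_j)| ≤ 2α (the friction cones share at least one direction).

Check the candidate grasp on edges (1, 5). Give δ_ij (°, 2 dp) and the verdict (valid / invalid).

δ = 60.37°, invalid

α = atan 0.1 = 5.71°;  2α = 11.42°
edge 1: e_1 = (-0.50, -2.00);  n_1 = (-0.9701, +0.2425)
edge 5: e_5 = (-2.19, +2.09);  n_5 = (+0.6904, +0.7234)
∠(n_1, n_5) = 119.63°
δ = |180° − 119.63°| = 60.37°
60.37° > 2α = 11.42°  →  invalid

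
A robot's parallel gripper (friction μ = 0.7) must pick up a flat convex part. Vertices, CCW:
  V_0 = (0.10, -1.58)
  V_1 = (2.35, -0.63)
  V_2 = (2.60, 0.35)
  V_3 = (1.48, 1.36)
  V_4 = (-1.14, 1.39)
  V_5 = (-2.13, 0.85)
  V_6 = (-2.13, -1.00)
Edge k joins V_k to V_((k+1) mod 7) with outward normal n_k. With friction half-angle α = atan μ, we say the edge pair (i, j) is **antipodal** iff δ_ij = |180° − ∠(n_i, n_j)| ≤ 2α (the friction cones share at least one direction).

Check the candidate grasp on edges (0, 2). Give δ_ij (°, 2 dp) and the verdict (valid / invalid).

δ = 64.93°, valid

α = atan 0.7 = 34.99°;  2α = 69.98°
edge 0: e_0 = (+2.25, +0.95);  n_0 = (+0.3890, -0.9212)
edge 2: e_2 = (-1.12, +1.01);  n_2 = (+0.6697, +0.7426)
∠(n_0, n_2) = 115.07°
δ = |180° − 115.07°| = 64.93°
64.93° ≤ 2α = 69.98°  →  valid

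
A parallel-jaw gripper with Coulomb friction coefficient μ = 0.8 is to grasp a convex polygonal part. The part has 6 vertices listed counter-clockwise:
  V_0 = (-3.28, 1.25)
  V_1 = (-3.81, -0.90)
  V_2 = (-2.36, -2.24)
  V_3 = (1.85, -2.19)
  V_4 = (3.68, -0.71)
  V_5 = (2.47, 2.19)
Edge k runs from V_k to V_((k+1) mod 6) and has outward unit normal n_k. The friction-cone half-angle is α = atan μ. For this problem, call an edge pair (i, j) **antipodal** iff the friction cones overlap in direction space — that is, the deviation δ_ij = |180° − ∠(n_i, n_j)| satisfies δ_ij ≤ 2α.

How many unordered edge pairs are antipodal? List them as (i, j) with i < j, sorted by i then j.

α = atan 0.8 = 38.66°;  2α = 77.32°
n_0 = (-0.9709, +0.2393)
n_1 = (-0.6787, -0.7344)
n_2 = (+0.0119, -0.9999)
n_3 = (+0.6288, -0.7775)
n_4 = (+0.9229, +0.3851)
n_5 = (-0.1613, +0.9869)
  (0,1): δ = 118.89°  ·
  (0,2): δ = 75.47°  ✓
  (0,3): δ = 37.19°  ✓
  (0,4): δ = 36.50°  ✓
  (0,5): δ = 113.13°  ·
  (1,2): δ = 136.58°  ·
  (1,3): δ = 98.29°  ·
  (1,4): δ = 24.61°  ✓
  (1,5): δ = 52.03°  ✓
  (2,3): δ = 141.72°  ·
  (2,4): δ = 68.03°  ✓
  (2,5): δ = 8.60°  ✓
  (3,4): δ = 106.32°  ·
  (3,5): δ = 29.68°  ✓
  (4,5): δ = 103.36°  ·
antipodal pairs: 8

count = 8; pairs: (0,2), (0,3), (0,4), (1,4), (1,5), (2,4), (2,5), (3,5)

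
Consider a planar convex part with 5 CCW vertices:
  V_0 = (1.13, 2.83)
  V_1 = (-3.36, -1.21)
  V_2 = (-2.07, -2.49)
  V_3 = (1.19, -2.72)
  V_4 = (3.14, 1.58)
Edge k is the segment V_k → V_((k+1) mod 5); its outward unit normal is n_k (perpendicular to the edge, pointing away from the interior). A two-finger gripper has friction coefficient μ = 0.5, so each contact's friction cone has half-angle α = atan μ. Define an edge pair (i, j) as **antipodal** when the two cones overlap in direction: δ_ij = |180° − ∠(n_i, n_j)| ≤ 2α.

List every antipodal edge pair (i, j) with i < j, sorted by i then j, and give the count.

count = 4; pairs: (0,2), (0,3), (1,4), (2,4)

α = atan 0.5 = 26.57°;  2α = 53.13°
n_0 = (-0.6689, +0.7434)
n_1 = (-0.7044, -0.7099)
n_2 = (-0.0704, -0.9975)
n_3 = (+0.9107, -0.4130)
n_4 = (+0.5281, +0.8492)
  (0,1): δ = 86.76°  ·
  (0,2): δ = 46.02°  ✓
  (0,3): δ = 23.63°  ✓
  (0,4): δ = 106.14°  ·
  (1,2): δ = 139.26°  ·
  (1,3): δ = 69.62°  ·
  (1,4): δ = 12.90°  ✓
  (2,3): δ = 110.36°  ·
  (2,4): δ = 27.84°  ✓
  (3,4): δ = 97.48°  ·
antipodal pairs: 4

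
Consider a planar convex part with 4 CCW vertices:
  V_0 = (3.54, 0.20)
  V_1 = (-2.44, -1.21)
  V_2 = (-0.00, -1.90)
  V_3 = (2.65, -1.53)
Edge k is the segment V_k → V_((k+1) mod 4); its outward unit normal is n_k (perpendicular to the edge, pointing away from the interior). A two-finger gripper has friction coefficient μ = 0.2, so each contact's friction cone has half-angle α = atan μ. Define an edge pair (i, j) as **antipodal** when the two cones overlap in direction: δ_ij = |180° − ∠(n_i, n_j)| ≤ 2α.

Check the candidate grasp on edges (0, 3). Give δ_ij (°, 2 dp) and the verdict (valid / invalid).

δ = 49.51°, invalid

α = atan 0.2 = 11.31°;  2α = 22.62°
edge 0: e_0 = (-5.98, -1.41);  n_0 = (-0.2295, +0.9733)
edge 3: e_3 = (+0.89, +1.73);  n_3 = (+0.8892, -0.4575)
∠(n_0, n_3) = 130.49°
δ = |180° − 130.49°| = 49.51°
49.51° > 2α = 22.62°  →  invalid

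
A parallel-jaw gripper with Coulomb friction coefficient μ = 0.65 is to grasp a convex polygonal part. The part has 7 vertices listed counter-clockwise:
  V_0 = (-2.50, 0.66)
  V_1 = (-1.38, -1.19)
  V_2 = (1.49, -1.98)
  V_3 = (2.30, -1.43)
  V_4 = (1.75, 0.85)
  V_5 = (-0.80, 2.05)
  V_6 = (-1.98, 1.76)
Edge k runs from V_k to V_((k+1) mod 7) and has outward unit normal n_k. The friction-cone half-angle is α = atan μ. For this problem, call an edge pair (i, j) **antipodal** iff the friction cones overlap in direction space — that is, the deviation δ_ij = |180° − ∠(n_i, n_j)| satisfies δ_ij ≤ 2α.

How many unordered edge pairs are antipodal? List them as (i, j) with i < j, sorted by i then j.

count = 9; pairs: (0,3), (0,4), (1,3), (1,4), (1,5), (2,4), (2,5), (2,6), (3,6)

α = atan 0.65 = 33.02°;  2α = 66.05°
n_0 = (-0.8554, -0.5179)
n_1 = (-0.2654, -0.9641)
n_2 = (+0.5618, -0.8273)
n_3 = (+0.9721, +0.2345)
n_4 = (+0.4258, +0.9048)
n_5 = (-0.2387, +0.9711)
n_6 = (-0.9041, +0.4274)
  (0,1): δ = 136.58°  ·
  (0,2): δ = 87.01°  ·
  (0,3): δ = 17.63°  ✓
  (0,4): δ = 33.61°  ✓
  (0,5): δ = 72.62°  ·
  (0,6): δ = 123.51°  ·
  (1,2): δ = 130.43°  ·
  (1,3): δ = 61.05°  ✓
  (1,4): δ = 9.81°  ✓
  (1,5): δ = 29.20°  ✓
  (1,6): δ = 80.09°  ·
  (2,3): δ = 110.61°  ·
  (2,4): δ = 59.38°  ✓
  (2,5): δ = 20.37°  ✓
  (2,6): δ = 30.52°  ✓
  (3,4): δ = 128.76°  ·
  (3,5): δ = 89.75°  ·
  (3,6): δ = 38.86°  ✓
  (4,5): δ = 140.99°  ·
  (4,6): δ = 90.10°  ·
  (5,6): δ = 129.11°  ·
antipodal pairs: 9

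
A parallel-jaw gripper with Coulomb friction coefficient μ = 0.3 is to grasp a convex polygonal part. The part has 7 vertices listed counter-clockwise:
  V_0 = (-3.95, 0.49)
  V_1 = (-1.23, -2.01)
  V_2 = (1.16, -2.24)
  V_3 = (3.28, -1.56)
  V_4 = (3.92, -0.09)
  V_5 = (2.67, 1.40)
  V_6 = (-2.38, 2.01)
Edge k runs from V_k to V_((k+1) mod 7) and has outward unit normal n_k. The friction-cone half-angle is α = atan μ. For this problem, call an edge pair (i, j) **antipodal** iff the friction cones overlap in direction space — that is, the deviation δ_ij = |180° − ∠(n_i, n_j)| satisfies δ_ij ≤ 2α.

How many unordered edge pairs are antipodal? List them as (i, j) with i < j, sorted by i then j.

count = 5; pairs: (0,4), (1,5), (2,5), (2,6), (3,6)

α = atan 0.3 = 16.70°;  2α = 33.40°
n_0 = (-0.6767, -0.7363)
n_1 = (-0.0958, -0.9954)
n_2 = (+0.3054, -0.9522)
n_3 = (+0.9169, -0.3992)
n_4 = (+0.7661, +0.6427)
n_5 = (+0.1199, +0.9928)
n_6 = (-0.6956, +0.7185)
  (0,1): δ = 142.91°  ·
  (0,2): δ = 119.63°  ·
  (0,3): δ = 70.94°  ·
  (0,4): δ = 7.42°  ✓
  (0,5): δ = 35.70°  ·
  (0,6): δ = 86.66°  ·
  (1,2): δ = 156.72°  ·
  (1,3): δ = 108.03°  ·
  (1,4): δ = 44.51°  ·
  (1,5): δ = 1.39°  ✓
  (1,6): δ = 49.57°  ·
  (2,3): δ = 131.31°  ·
  (2,4): δ = 67.79°  ·
  (2,5): δ = 24.67°  ✓
  (2,6): δ = 26.29°  ✓
  (3,4): δ = 116.48°  ·
  (3,5): δ = 73.36°  ·
  (3,6): δ = 22.40°  ✓
  (4,5): δ = 136.88°  ·
  (4,6): δ = 85.92°  ·
  (5,6): δ = 129.04°  ·
antipodal pairs: 5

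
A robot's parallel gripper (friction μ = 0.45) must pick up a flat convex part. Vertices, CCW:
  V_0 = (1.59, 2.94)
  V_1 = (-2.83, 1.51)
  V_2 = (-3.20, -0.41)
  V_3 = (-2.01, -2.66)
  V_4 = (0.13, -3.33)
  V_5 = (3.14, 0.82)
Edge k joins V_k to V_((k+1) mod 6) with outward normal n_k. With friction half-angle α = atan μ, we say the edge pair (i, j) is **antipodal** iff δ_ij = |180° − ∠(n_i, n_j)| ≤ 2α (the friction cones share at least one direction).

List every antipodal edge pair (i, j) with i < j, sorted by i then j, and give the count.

α = atan 0.45 = 24.23°;  2α = 48.46°
n_0 = (-0.3078, +0.9514)
n_1 = (-0.9819, +0.1892)
n_2 = (-0.8840, -0.4675)
n_3 = (-0.2988, -0.9543)
n_4 = (+0.8095, -0.5871)
n_5 = (+0.8073, +0.5902)
  (0,1): δ = 118.84°  ·
  (0,2): δ = 80.05°  ·
  (0,3): δ = 35.31°  ✓
  (0,4): δ = 36.12°  ✓
  (0,5): δ = 108.24°  ·
  (1,2): δ = 141.22°  ·
  (1,3): δ = 96.48°  ·
  (1,4): δ = 25.05°  ✓
  (1,5): δ = 47.08°  ✓
  (2,3): δ = 135.26°  ·
  (2,4): δ = 63.83°  ·
  (2,5): δ = 8.30°  ✓
  (3,4): δ = 108.57°  ·
  (3,5): δ = 36.44°  ✓
  (4,5): δ = 107.87°  ·
antipodal pairs: 6

count = 6; pairs: (0,3), (0,4), (1,4), (1,5), (2,5), (3,5)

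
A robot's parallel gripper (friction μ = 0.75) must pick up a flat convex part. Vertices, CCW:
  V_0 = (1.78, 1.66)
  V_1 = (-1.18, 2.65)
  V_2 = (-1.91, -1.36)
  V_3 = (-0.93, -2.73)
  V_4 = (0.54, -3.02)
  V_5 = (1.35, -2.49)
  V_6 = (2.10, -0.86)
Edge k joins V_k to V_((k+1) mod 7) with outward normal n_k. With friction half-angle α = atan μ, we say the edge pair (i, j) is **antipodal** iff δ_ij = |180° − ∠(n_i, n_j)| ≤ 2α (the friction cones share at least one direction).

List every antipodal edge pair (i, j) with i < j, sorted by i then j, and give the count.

count = 9; pairs: (0,2), (0,3), (0,4), (1,4), (1,5), (1,6), (2,5), (2,6), (3,6)

α = atan 0.75 = 36.87°;  2α = 73.74°
n_0 = (+0.3172, +0.9484)
n_1 = (-0.9838, +0.1791)
n_2 = (-0.8133, -0.5818)
n_3 = (-0.1935, -0.9811)
n_4 = (+0.5475, -0.8368)
n_5 = (+0.9084, -0.4180)
n_6 = (+0.9920, +0.1260)
  (0,1): δ = 81.82°  ·
  (0,2): δ = 35.93°  ✓
  (0,3): δ = 7.33°  ✓
  (0,4): δ = 51.69°  ✓
  (0,5): δ = 83.78°  ·
  (0,6): δ = 115.73°  ·
  (1,2): δ = 134.11°  ·
  (1,3): δ = 90.84°  ·
  (1,4): δ = 46.49°  ✓
  (1,5): δ = 14.39°  ✓
  (1,6): δ = 17.55°  ✓
  (2,3): δ = 136.74°  ·
  (2,4): δ = 92.38°  ·
  (2,5): δ = 60.29°  ✓
  (2,6): δ = 28.34°  ✓
  (3,4): δ = 135.64°  ·
  (3,5): δ = 103.55°  ·
  (3,6): δ = 71.60°  ✓
  (4,5): δ = 147.91°  ·
  (4,6): δ = 115.96°  ·
  (5,6): δ = 148.05°  ·
antipodal pairs: 9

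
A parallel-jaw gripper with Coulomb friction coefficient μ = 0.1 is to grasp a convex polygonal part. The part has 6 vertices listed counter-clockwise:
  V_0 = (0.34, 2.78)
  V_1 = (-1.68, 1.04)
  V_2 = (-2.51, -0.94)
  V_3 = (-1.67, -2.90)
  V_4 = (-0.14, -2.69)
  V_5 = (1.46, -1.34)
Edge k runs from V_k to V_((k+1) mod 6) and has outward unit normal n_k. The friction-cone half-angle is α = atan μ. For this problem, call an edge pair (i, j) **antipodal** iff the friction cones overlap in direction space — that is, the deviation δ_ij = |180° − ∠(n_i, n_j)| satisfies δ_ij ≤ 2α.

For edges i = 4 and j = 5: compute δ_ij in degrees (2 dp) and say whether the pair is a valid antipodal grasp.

α = atan 0.1 = 5.71°;  2α = 11.42°
edge 4: e_4 = (+1.60, +1.35);  n_4 = (+0.6449, -0.7643)
edge 5: e_5 = (-1.12, +4.12);  n_5 = (+0.9650, +0.2623)
∠(n_4, n_5) = 65.05°
δ = |180° − 65.05°| = 114.95°
114.95° > 2α = 11.42°  →  invalid

δ = 114.95°, invalid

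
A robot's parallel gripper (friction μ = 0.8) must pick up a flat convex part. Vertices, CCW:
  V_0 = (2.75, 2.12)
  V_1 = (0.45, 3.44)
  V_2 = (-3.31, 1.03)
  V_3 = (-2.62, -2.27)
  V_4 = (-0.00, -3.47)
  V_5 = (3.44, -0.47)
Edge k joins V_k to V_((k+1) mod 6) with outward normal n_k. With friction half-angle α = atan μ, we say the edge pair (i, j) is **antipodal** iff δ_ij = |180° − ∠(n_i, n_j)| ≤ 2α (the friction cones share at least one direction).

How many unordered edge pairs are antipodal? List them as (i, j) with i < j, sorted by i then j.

count = 9; pairs: (0,2), (0,3), (0,4), (1,3), (1,4), (1,5), (2,4), (2,5), (3,5)

α = atan 0.8 = 38.66°;  2α = 77.32°
n_0 = (+0.4978, +0.8673)
n_1 = (-0.5396, +0.8419)
n_2 = (-0.9788, -0.2047)
n_3 = (-0.4164, -0.9092)
n_4 = (+0.6573, -0.7537)
n_5 = (+0.9663, +0.2574)
  (0,1): δ = 117.49°  ·
  (0,2): δ = 48.34°  ✓
  (0,3): δ = 5.24°  ✓
  (0,4): δ = 70.94°  ✓
  (0,5): δ = 134.77°  ·
  (1,2): δ = 110.85°  ·
  (1,3): δ = 57.27°  ✓
  (1,4): δ = 8.43°  ✓
  (1,5): δ = 72.26°  ✓
  (2,3): δ = 126.42°  ·
  (2,4): δ = 60.72°  ✓
  (2,5): δ = 3.11°  ✓
  (3,4): δ = 114.30°  ·
  (3,5): δ = 50.47°  ✓
  (4,5): δ = 116.17°  ·
antipodal pairs: 9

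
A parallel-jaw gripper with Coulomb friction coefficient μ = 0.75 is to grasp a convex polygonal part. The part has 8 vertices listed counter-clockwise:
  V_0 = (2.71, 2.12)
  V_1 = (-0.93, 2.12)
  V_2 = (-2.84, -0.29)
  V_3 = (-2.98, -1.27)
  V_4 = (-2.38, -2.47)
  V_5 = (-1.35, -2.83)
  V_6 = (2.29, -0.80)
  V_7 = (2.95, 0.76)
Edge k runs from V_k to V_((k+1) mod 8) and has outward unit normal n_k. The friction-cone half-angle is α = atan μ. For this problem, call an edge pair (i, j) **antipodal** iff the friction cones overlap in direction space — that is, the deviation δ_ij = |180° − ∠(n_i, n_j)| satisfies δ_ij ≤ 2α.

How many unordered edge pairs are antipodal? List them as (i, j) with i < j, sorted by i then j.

count = 14; pairs: (0,3), (0,4), (0,5), (0,6), (1,4), (1,5), (1,6), (1,7), (2,5), (2,6), (2,7), (3,6), (3,7), (4,7)

α = atan 0.75 = 36.87°;  2α = 73.74°
n_0 = (+0.0000, +1.0000)
n_1 = (-0.7837, +0.6211)
n_2 = (-0.9899, +0.1414)
n_3 = (-0.8944, -0.4472)
n_4 = (-0.3299, -0.9440)
n_5 = (+0.4871, -0.8734)
n_6 = (+0.9210, -0.3896)
n_7 = (+0.9848, +0.1738)
  (0,1): δ = 128.40°  ·
  (0,2): δ = 98.13°  ·
  (0,3): δ = 63.43°  ✓
  (0,4): δ = 19.27°  ✓
  (0,5): δ = 29.15°  ✓
  (0,6): δ = 67.07°  ✓
  (0,7): δ = 100.01°  ·
  (1,2): δ = 149.73°  ·
  (1,3): δ = 115.04°  ·
  (1,4): δ = 70.87°  ✓
  (1,5): δ = 22.45°  ✓
  (1,6): δ = 15.47°  ✓
  (1,7): δ = 48.41°  ✓
  (2,3): δ = 145.30°  ·
  (2,4): δ = 101.14°  ·
  (2,5): δ = 52.72°  ✓
  (2,6): δ = 14.80°  ✓
  (2,7): δ = 18.14°  ✓
  (3,4): δ = 135.83°  ·
  (3,5): δ = 87.42°  ·
  (3,6): δ = 49.50°  ✓
  (3,7): δ = 16.56°  ✓
  (4,5): δ = 131.59°  ·
  (4,6): δ = 93.67°  ·
  (4,7): δ = 60.73°  ✓
  (5,6): δ = 142.08°  ·
  (5,7): δ = 109.14°  ·
  (6,7): δ = 147.06°  ·
antipodal pairs: 14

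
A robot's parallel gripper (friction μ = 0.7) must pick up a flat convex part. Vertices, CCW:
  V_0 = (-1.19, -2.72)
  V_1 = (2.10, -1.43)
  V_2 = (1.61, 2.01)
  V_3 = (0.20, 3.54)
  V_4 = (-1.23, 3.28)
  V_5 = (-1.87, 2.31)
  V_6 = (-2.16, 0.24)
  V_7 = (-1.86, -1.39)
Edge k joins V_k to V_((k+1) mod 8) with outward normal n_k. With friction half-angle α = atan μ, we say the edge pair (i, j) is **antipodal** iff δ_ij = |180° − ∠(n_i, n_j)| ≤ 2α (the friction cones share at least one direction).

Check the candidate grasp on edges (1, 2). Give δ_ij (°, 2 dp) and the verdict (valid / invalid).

α = atan 0.7 = 34.99°;  2α = 69.98°
edge 1: e_1 = (-0.49, +3.44);  n_1 = (+0.9900, +0.1410)
edge 2: e_2 = (-1.41, +1.53);  n_2 = (+0.7354, +0.6777)
∠(n_1, n_2) = 34.56°
δ = |180° − 34.56°| = 145.44°
145.44° > 2α = 69.98°  →  invalid

δ = 145.44°, invalid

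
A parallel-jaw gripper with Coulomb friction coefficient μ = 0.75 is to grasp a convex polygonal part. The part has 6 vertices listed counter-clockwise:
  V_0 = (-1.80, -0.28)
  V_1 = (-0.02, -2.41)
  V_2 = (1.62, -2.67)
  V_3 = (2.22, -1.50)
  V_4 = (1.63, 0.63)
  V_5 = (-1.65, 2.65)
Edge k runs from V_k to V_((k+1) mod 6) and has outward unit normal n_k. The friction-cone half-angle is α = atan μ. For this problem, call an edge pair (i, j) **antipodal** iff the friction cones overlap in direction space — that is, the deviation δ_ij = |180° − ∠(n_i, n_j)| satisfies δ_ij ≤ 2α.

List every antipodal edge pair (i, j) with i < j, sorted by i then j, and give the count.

count = 8; pairs: (0,2), (0,3), (0,4), (1,3), (1,4), (2,5), (3,5), (4,5)

α = atan 0.75 = 36.87°;  2α = 73.74°
n_0 = (-0.7673, -0.6412)
n_1 = (-0.1566, -0.9877)
n_2 = (+0.8898, -0.4563)
n_3 = (+0.9637, +0.2669)
n_4 = (+0.5244, +0.8515)
n_5 = (-0.9987, +0.0511)
  (0,1): δ = 138.89°  ·
  (0,2): δ = 67.03°  ✓
  (0,3): δ = 24.40°  ✓
  (0,4): δ = 18.49°  ✓
  (0,5): δ = 137.18°  ·
  (1,2): δ = 108.14°  ·
  (1,3): δ = 65.51°  ✓
  (1,4): δ = 22.62°  ✓
  (1,5): δ = 96.08°  ·
  (2,3): δ = 137.37°  ·
  (2,4): δ = 94.48°  ·
  (2,5): δ = 24.22°  ✓
  (3,4): δ = 137.11°  ·
  (3,5): δ = 18.41°  ✓
  (4,5): δ = 61.30°  ✓
antipodal pairs: 8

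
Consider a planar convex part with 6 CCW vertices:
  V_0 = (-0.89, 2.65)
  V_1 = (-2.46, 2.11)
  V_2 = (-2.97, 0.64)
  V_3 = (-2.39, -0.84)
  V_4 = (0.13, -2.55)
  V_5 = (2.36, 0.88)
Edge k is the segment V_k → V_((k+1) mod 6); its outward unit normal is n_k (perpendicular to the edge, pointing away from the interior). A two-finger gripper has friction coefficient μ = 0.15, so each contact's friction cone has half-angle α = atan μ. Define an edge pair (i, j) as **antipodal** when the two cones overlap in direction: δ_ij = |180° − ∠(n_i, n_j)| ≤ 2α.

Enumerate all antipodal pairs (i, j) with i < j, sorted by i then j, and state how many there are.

count = 2; pairs: (1,4), (3,5)

α = atan 0.15 = 8.53°;  2α = 17.06°
n_0 = (-0.3252, +0.9456)
n_1 = (-0.9448, +0.3278)
n_2 = (-0.9311, -0.3649)
n_3 = (-0.5615, -0.8275)
n_4 = (+0.8384, -0.5451)
n_5 = (+0.4783, +0.8782)
  (0,1): δ = 128.11°  ·
  (0,2): δ = 87.58°  ·
  (0,3): δ = 53.14°  ·
  (0,4): δ = 37.99°  ·
  (0,5): δ = 132.45°  ·
  (1,2): δ = 139.47°  ·
  (1,3): δ = 105.03°  ·
  (1,4): δ = 13.90°  ✓
  (1,5): δ = 80.56°  ·
  (2,3): δ = 145.56°  ·
  (2,4): δ = 54.43°  ·
  (2,5): δ = 40.03°  ·
  (3,4): δ = 88.87°  ·
  (3,5): δ = 5.59°  ✓
  (4,5): δ = 85.54°  ·
antipodal pairs: 2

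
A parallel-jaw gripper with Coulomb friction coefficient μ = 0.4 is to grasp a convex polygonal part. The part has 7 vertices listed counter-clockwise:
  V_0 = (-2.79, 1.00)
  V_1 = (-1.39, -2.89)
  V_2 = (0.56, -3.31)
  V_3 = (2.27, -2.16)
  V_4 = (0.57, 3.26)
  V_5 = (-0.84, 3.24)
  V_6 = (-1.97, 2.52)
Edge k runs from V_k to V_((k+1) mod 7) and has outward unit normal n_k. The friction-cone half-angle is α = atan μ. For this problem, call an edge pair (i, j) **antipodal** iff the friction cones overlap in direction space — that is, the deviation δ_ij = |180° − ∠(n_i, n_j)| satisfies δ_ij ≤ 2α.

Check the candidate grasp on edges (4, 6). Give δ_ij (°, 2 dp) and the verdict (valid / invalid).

δ = 119.16°, invalid

α = atan 0.4 = 21.80°;  2α = 43.60°
edge 4: e_4 = (-1.41, -0.02);  n_4 = (-0.0142, +0.9999)
edge 6: e_6 = (-0.82, -1.52);  n_6 = (-0.8801, +0.4748)
∠(n_4, n_6) = 60.84°
δ = |180° − 60.84°| = 119.16°
119.16° > 2α = 43.60°  →  invalid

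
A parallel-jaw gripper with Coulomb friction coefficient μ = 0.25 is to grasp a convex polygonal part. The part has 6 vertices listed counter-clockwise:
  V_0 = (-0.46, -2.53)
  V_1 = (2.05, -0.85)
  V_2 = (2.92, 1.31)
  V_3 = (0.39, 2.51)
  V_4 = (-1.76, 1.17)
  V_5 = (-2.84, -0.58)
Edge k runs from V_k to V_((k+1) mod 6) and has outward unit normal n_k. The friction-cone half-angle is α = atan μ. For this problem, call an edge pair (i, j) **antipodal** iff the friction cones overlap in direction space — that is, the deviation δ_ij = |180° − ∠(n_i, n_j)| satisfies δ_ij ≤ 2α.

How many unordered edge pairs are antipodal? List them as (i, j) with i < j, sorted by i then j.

count = 4; pairs: (0,3), (0,4), (1,4), (2,5)

α = atan 0.25 = 14.04°;  2α = 28.07°
n_0 = (+0.5562, -0.8310)
n_1 = (+0.9276, -0.3736)
n_2 = (+0.4285, +0.9035)
n_3 = (-0.5289, +0.8487)
n_4 = (-0.8510, +0.5252)
n_5 = (-0.6338, -0.7735)
  (0,1): δ = 145.73°  ·
  (0,2): δ = 59.17°  ·
  (0,3): δ = 1.86°  ✓
  (0,4): δ = 24.52°  ✓
  (0,5): δ = 106.88°  ·
  (1,2): δ = 93.44°  ·
  (1,3): δ = 36.13°  ·
  (1,4): δ = 9.74°  ✓
  (1,5): δ = 72.61°  ·
  (2,3): δ = 122.69°  ·
  (2,4): δ = 96.31°  ·
  (2,5): δ = 13.95°  ✓
  (3,4): δ = 153.61°  ·
  (3,5): δ = 71.26°  ·
  (4,5): δ = 97.65°  ·
antipodal pairs: 4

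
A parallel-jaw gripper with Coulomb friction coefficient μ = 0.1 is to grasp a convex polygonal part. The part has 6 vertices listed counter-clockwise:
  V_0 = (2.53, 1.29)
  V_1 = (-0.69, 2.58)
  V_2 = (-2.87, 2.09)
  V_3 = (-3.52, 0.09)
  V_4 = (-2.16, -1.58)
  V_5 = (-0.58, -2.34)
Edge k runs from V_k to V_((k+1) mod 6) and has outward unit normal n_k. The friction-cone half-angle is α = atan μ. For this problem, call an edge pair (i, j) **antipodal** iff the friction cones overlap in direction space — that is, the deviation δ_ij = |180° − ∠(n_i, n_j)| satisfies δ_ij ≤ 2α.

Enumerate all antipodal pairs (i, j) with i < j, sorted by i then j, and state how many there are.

α = atan 0.1 = 5.71°;  2α = 11.42°
n_0 = (+0.3719, +0.9283)
n_1 = (-0.2193, +0.9757)
n_2 = (-0.9510, +0.3091)
n_3 = (-0.7754, -0.6315)
n_4 = (-0.4335, -0.9012)
n_5 = (+0.7594, -0.6506)
  (0,1): δ = 145.50°  ·
  (0,2): δ = 86.17°  ·
  (0,3): δ = 29.01°  ·
  (0,4): δ = 3.86°  ✓
  (0,5): δ = 71.24°  ·
  (1,2): δ = 120.67°  ·
  (1,3): δ = 63.51°  ·
  (1,4): δ = 38.36°  ·
  (1,5): δ = 36.74°  ·
  (2,3): δ = 122.84°  ·
  (2,4): δ = 97.68°  ·
  (2,5): δ = 22.58°  ·
  (3,4): δ = 154.85°  ·
  (3,5): δ = 79.75°  ·
  (4,5): δ = 104.90°  ·
antipodal pairs: 1

count = 1; pairs: (0,4)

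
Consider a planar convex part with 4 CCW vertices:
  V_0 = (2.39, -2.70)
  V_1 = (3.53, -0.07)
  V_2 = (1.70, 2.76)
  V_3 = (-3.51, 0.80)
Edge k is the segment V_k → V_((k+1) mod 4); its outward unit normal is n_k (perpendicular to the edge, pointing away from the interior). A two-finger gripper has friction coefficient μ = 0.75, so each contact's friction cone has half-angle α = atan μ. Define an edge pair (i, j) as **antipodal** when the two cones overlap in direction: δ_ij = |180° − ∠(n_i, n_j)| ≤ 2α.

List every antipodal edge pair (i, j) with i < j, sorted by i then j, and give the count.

count = 3; pairs: (0,2), (1,3), (2,3)

α = atan 0.75 = 36.87°;  2α = 73.74°
n_0 = (+0.9175, -0.3977)
n_1 = (+0.8397, +0.5430)
n_2 = (-0.3521, +0.9360)
n_3 = (-0.5102, -0.8601)
  (0,1): δ = 123.68°  ·
  (0,2): δ = 45.95°  ✓
  (0,3): δ = 82.76°  ·
  (1,2): δ = 102.27°  ·
  (1,3): δ = 26.43°  ✓
  (2,3): δ = 51.29°  ✓
antipodal pairs: 3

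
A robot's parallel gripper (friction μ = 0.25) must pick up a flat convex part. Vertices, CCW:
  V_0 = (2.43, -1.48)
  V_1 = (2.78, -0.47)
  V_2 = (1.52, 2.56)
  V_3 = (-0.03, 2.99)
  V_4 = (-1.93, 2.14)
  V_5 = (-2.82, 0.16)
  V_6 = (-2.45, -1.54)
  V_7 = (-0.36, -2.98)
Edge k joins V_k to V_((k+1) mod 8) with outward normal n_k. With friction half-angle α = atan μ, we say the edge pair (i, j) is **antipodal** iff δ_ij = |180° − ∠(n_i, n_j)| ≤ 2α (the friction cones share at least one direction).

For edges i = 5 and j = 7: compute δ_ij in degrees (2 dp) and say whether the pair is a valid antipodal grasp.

δ = 74.01°, invalid

α = atan 0.25 = 14.04°;  2α = 28.07°
edge 5: e_5 = (+0.37, -1.70);  n_5 = (-0.9771, -0.2127)
edge 7: e_7 = (+2.79, +1.50);  n_7 = (+0.4735, -0.8808)
∠(n_5, n_7) = 105.99°
δ = |180° − 105.99°| = 74.01°
74.01° > 2α = 28.07°  →  invalid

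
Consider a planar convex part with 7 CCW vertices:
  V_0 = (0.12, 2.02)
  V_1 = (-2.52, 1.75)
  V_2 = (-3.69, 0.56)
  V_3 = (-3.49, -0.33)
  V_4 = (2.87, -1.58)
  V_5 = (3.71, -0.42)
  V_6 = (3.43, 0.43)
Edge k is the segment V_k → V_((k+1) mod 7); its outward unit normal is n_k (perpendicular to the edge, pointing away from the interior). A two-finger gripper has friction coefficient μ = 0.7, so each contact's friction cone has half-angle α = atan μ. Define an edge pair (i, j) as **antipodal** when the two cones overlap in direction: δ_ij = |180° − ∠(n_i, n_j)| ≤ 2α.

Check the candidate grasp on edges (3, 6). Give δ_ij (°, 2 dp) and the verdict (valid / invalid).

δ = 14.54°, valid

α = atan 0.7 = 34.99°;  2α = 69.98°
edge 3: e_3 = (+6.36, -1.25);  n_3 = (-0.1929, -0.9812)
edge 6: e_6 = (-3.31, +1.59);  n_6 = (+0.4330, +0.9014)
∠(n_3, n_6) = 165.46°
δ = |180° − 165.46°| = 14.54°
14.54° ≤ 2α = 69.98°  →  valid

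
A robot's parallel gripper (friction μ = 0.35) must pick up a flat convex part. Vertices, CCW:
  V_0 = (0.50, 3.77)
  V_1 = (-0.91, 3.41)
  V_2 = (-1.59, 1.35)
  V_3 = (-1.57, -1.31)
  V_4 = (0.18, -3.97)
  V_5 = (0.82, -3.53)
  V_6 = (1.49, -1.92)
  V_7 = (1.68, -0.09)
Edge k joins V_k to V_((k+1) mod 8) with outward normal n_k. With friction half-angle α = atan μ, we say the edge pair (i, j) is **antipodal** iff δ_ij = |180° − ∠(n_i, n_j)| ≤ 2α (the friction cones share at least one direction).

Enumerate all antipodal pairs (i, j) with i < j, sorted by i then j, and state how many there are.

count = 9; pairs: (0,4), (1,4), (1,5), (1,6), (1,7), (2,5), (2,6), (2,7), (3,7)

α = atan 0.35 = 19.29°;  2α = 38.58°
n_0 = (-0.2474, +0.9689)
n_1 = (-0.9496, +0.3135)
n_2 = (-1.0000, -0.0075)
n_3 = (-0.8354, -0.5496)
n_4 = (+0.5665, -0.8240)
n_5 = (+0.9232, -0.3842)
n_6 = (+0.9947, -0.1033)
n_7 = (+0.9563, +0.2923)
  (0,1): δ = 122.59°  ·
  (0,2): δ = 103.89°  ·
  (0,3): δ = 70.98°  ·
  (0,4): δ = 20.19°  ✓
  (0,5): δ = 53.08°  ·
  (0,6): δ = 69.75°  ·
  (0,7): δ = 92.68°  ·
  (1,2): δ = 161.30°  ·
  (1,3): δ = 128.39°  ·
  (1,4): δ = 37.22°  ✓
  (1,5): δ = 4.33°  ✓
  (1,6): δ = 12.34°  ✓
  (1,7): δ = 35.27°  ✓
  (2,3): δ = 147.09°  ·
  (2,4): δ = 55.92°  ·
  (2,5): δ = 23.03°  ✓
  (2,6): δ = 6.36°  ✓
  (2,7): δ = 16.57°  ✓
  (3,4): δ = 88.83°  ·
  (3,5): δ = 55.94°  ·
  (3,6): δ = 39.27°  ·
  (3,7): δ = 16.34°  ✓
  (4,5): δ = 147.10°  ·
  (4,6): δ = 130.44°  ·
  (4,7): δ = 107.51°  ·
  (5,6): δ = 163.33°  ·
  (5,7): δ = 140.41°  ·
  (6,7): δ = 157.07°  ·
antipodal pairs: 9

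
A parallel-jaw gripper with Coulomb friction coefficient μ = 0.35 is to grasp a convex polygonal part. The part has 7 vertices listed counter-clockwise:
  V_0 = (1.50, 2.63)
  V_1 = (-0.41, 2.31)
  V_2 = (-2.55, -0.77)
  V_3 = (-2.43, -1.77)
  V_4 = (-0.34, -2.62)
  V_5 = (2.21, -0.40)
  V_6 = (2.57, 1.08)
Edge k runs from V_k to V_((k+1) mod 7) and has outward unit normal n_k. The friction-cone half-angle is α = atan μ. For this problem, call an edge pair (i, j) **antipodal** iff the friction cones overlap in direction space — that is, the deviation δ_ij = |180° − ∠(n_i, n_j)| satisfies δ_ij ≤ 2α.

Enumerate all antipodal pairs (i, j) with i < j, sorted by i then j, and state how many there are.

count = 7; pairs: (0,3), (0,4), (1,4), (1,5), (2,5), (2,6), (3,6)

α = atan 0.35 = 19.29°;  2α = 38.58°
n_0 = (-0.1652, +0.9863)
n_1 = (-0.8212, +0.5706)
n_2 = (-0.9929, -0.1191)
n_3 = (-0.3767, -0.9263)
n_4 = (+0.6566, -0.7542)
n_5 = (+0.9717, -0.2364)
n_6 = (+0.8230, +0.5681)
  (0,1): δ = 134.30°  ·
  (0,2): δ = 92.67°  ·
  (0,3): δ = 31.64°  ✓
  (0,4): δ = 31.53°  ✓
  (0,5): δ = 66.82°  ·
  (0,6): δ = 115.11°  ·
  (1,2): δ = 138.37°  ·
  (1,3): δ = 77.34°  ·
  (1,4): δ = 14.17°  ✓
  (1,5): δ = 21.12°  ✓
  (1,6): δ = 69.41°  ·
  (2,3): δ = 118.97°  ·
  (2,4): δ = 55.80°  ·
  (2,5): δ = 20.51°  ✓
  (2,6): δ = 27.78°  ✓
  (3,4): δ = 116.83°  ·
  (3,5): δ = 81.54°  ·
  (3,6): δ = 33.25°  ✓
  (4,5): δ = 144.71°  ·
  (4,6): δ = 96.42°  ·
  (5,6): δ = 131.71°  ·
antipodal pairs: 7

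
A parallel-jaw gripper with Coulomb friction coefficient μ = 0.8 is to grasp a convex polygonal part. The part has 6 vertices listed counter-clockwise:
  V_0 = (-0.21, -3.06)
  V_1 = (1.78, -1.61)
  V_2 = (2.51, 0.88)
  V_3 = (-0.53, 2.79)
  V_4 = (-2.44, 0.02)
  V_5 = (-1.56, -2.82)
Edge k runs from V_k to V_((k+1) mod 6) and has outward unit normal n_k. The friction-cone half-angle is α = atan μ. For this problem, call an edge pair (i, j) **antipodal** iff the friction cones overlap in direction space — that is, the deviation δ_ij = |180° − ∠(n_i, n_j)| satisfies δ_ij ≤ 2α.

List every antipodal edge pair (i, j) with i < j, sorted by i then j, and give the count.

α = atan 0.8 = 38.66°;  2α = 77.32°
n_0 = (+0.5889, -0.8082)
n_1 = (+0.9596, -0.2813)
n_2 = (+0.5320, +0.8467)
n_3 = (-0.8233, +0.5677)
n_4 = (-0.9552, -0.2960)
n_5 = (-0.1750, -0.9846)
  (0,1): δ = 142.42°  ·
  (0,2): δ = 68.22°  ✓
  (0,3): δ = 19.33°  ✓
  (0,4): δ = 71.14°  ✓
  (0,5): δ = 133.84°  ·
  (1,2): δ = 105.80°  ·
  (1,3): δ = 18.25°  ✓
  (1,4): δ = 33.56°  ✓
  (1,5): δ = 96.26°  ·
  (2,3): δ = 92.45°  ·
  (2,4): δ = 40.64°  ✓
  (2,5): δ = 22.06°  ✓
  (3,4): δ = 128.20°  ·
  (3,5): δ = 65.49°  ✓
  (4,5): δ = 117.30°  ·
antipodal pairs: 8

count = 8; pairs: (0,2), (0,3), (0,4), (1,3), (1,4), (2,4), (2,5), (3,5)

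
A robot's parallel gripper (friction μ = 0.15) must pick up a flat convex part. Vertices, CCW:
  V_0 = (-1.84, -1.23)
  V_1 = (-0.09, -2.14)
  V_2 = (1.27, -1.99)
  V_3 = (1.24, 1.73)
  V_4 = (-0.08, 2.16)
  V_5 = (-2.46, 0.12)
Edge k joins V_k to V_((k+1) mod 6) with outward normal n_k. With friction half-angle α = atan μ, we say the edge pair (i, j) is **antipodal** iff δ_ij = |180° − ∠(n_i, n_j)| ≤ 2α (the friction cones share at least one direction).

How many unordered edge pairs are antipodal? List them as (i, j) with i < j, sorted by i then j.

count = 1; pairs: (0,3)

α = atan 0.15 = 8.53°;  2α = 17.06°
n_0 = (-0.4614, -0.8872)
n_1 = (+0.1096, -0.9940)
n_2 = (+1.0000, +0.0081)
n_3 = (+0.3097, +0.9508)
n_4 = (-0.6508, +0.7593)
n_5 = (-0.9087, -0.4173)
  (0,1): δ = 146.23°  ·
  (0,2): δ = 62.06°  ·
  (0,3): δ = 9.43°  ✓
  (0,4): δ = 68.08°  ·
  (0,5): δ = 142.14°  ·
  (1,2): δ = 95.83°  ·
  (1,3): δ = 24.34°  ·
  (1,4): δ = 34.31°  ·
  (1,5): δ = 108.37°  ·
  (2,3): δ = 108.51°  ·
  (2,4): δ = 49.86°  ·
  (2,5): δ = 24.21°  ·
  (3,4): δ = 121.36°  ·
  (3,5): δ = 47.29°  ·
  (4,5): δ = 105.93°  ·
antipodal pairs: 1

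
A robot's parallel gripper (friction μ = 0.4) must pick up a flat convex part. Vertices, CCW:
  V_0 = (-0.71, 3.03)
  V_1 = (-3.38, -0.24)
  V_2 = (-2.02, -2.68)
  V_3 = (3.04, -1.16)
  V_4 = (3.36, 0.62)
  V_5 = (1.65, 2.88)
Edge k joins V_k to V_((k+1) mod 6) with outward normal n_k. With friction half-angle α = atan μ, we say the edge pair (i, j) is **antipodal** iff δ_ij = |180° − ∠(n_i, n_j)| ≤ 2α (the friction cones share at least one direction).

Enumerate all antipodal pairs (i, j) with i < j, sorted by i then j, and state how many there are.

α = atan 0.4 = 21.80°;  2α = 43.60°
n_0 = (-0.7746, +0.6325)
n_1 = (-0.8735, -0.4869)
n_2 = (+0.2877, -0.9577)
n_3 = (+0.9842, -0.1769)
n_4 = (+0.7975, +0.6034)
n_5 = (+0.0634, +0.9980)
  (0,1): δ = 111.63°  ·
  (0,2): δ = 34.05°  ✓
  (0,3): δ = 29.04°  ✓
  (0,4): δ = 76.34°  ·
  (0,5): δ = 125.60°  ·
  (1,2): δ = 102.41°  ·
  (1,3): δ = 39.33°  ✓
  (1,4): δ = 7.98°  ✓
  (1,5): δ = 57.23°  ·
  (2,3): δ = 116.91°  ·
  (2,4): δ = 69.61°  ·
  (2,5): δ = 20.36°  ✓
  (3,4): δ = 132.70°  ·
  (3,5): δ = 83.45°  ·
  (4,5): δ = 130.75°  ·
antipodal pairs: 5

count = 5; pairs: (0,2), (0,3), (1,3), (1,4), (2,5)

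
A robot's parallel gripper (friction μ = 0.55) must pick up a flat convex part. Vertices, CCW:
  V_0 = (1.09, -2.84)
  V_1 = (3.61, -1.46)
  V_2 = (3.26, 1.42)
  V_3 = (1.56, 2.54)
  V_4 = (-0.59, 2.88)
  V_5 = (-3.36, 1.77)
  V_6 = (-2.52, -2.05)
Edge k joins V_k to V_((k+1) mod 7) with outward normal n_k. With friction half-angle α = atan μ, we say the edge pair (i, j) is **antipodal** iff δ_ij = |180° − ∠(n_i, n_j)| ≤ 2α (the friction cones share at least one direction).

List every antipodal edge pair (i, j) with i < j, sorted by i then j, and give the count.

α = atan 0.55 = 28.81°;  2α = 57.62°
n_0 = (+0.4803, -0.8771)
n_1 = (+0.9927, +0.1206)
n_2 = (+0.5502, +0.8351)
n_3 = (+0.1562, +0.9877)
n_4 = (-0.3720, +0.9282)
n_5 = (-0.9767, -0.2148)
n_6 = (-0.2138, -0.9769)
  (0,1): δ = 111.78°  ·
  (0,2): δ = 62.08°  ·
  (0,3): δ = 37.69°  ✓
  (0,4): δ = 6.87°  ✓
  (0,5): δ = 73.70°  ·
  (0,6): δ = 138.95°  ·
  (1,2): δ = 130.31°  ·
  (1,3): δ = 105.92°  ·
  (1,4): δ = 75.09°  ·
  (1,5): δ = 5.47°  ✓
  (1,6): δ = 70.73°  ·
  (2,3): δ = 155.61°  ·
  (2,4): δ = 124.79°  ·
  (2,5): δ = 44.22°  ✓
  (2,6): δ = 21.03°  ✓
  (3,4): δ = 149.18°  ·
  (3,5): δ = 68.61°  ·
  (3,6): δ = 3.36°  ✓
  (4,5): δ = 99.44°  ·
  (4,6): δ = 34.18°  ✓
  (5,6): δ = 114.75°  ·
antipodal pairs: 7

count = 7; pairs: (0,3), (0,4), (1,5), (2,5), (2,6), (3,6), (4,6)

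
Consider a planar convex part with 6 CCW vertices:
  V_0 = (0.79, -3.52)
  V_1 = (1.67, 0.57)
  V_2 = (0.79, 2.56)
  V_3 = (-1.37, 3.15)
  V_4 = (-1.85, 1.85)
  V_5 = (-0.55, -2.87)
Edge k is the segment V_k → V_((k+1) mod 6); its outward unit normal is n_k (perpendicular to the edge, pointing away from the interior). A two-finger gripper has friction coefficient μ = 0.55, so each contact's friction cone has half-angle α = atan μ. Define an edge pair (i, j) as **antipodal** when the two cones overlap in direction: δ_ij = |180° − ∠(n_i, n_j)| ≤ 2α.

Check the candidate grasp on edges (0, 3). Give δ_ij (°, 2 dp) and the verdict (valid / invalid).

α = atan 0.55 = 28.81°;  2α = 57.62°
edge 0: e_0 = (+0.88, +4.09);  n_0 = (+0.9776, -0.2103)
edge 3: e_3 = (-0.48, -1.30);  n_3 = (-0.9381, +0.3464)
∠(n_0, n_3) = 171.88°
δ = |180° − 171.88°| = 8.12°
8.12° ≤ 2α = 57.62°  →  valid

δ = 8.12°, valid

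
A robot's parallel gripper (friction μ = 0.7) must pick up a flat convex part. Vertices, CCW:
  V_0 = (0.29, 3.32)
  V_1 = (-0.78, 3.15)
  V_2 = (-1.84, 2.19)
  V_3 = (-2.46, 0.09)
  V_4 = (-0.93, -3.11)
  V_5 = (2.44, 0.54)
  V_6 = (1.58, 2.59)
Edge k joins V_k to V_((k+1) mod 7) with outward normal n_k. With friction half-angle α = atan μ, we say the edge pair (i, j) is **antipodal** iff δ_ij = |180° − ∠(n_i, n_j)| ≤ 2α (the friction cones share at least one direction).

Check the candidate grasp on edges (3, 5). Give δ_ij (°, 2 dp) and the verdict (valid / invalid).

δ = 2.79°, valid

α = atan 0.7 = 34.99°;  2α = 69.98°
edge 3: e_3 = (+1.53, -3.20);  n_3 = (-0.9022, -0.4314)
edge 5: e_5 = (-0.86, +2.05);  n_5 = (+0.9221, +0.3869)
∠(n_3, n_5) = 177.21°
δ = |180° − 177.21°| = 2.79°
2.79° ≤ 2α = 69.98°  →  valid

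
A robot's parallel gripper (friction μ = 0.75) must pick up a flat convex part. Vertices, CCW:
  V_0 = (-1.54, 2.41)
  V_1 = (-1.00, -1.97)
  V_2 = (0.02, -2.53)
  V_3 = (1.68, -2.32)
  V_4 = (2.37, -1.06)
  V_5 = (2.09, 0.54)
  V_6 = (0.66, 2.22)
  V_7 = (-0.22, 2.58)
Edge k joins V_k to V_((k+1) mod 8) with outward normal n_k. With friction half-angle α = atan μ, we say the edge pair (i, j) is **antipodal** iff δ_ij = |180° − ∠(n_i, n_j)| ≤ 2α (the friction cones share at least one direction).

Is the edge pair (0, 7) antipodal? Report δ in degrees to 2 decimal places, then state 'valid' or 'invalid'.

δ = 90.31°, invalid

α = atan 0.75 = 36.87°;  2α = 73.74°
edge 0: e_0 = (+0.54, -4.38);  n_0 = (-0.9925, -0.1224)
edge 7: e_7 = (-1.32, -0.17);  n_7 = (-0.1277, +0.9918)
∠(n_0, n_7) = 89.69°
δ = |180° − 89.69°| = 90.31°
90.31° > 2α = 73.74°  →  invalid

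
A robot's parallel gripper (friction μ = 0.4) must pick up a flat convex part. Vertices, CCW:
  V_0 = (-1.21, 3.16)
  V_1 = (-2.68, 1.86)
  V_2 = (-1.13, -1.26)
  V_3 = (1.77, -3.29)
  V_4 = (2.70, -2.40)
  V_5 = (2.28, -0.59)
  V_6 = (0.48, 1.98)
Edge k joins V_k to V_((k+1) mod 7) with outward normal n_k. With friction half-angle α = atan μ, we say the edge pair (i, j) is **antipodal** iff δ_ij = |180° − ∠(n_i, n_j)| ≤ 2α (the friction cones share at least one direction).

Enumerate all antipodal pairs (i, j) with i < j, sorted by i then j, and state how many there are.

count = 7; pairs: (0,3), (1,4), (1,5), (1,6), (2,4), (2,5), (2,6)

α = atan 0.4 = 21.80°;  2α = 43.60°
n_0 = (-0.6625, +0.7491)
n_1 = (-0.8956, -0.4449)
n_2 = (-0.5735, -0.8192)
n_3 = (+0.6914, -0.7225)
n_4 = (+0.9741, +0.2260)
n_5 = (+0.8191, +0.5737)
n_6 = (+0.5725, +0.8199)
  (0,1): δ = 105.07°  ·
  (0,2): δ = 76.48°  ·
  (0,3): δ = 2.25°  ✓
  (0,4): δ = 61.58°  ·
  (0,5): δ = 83.52°  ·
  (0,6): δ = 103.59°  ·
  (1,2): δ = 151.41°  ·
  (1,3): δ = 72.68°  ·
  (1,4): δ = 13.35°  ✓
  (1,5): δ = 8.59°  ✓
  (1,6): δ = 28.66°  ✓
  (2,3): δ = 101.27°  ·
  (2,4): δ = 41.94°  ✓
  (2,5): δ = 20.00°  ✓
  (2,6): δ = 0.07°  ✓
  (3,4): δ = 120.68°  ·
  (3,5): δ = 98.73°  ·
  (3,6): δ = 78.66°  ·
  (4,5): δ = 158.06°  ·
  (4,6): δ = 137.99°  ·
  (5,6): δ = 159.93°  ·
antipodal pairs: 7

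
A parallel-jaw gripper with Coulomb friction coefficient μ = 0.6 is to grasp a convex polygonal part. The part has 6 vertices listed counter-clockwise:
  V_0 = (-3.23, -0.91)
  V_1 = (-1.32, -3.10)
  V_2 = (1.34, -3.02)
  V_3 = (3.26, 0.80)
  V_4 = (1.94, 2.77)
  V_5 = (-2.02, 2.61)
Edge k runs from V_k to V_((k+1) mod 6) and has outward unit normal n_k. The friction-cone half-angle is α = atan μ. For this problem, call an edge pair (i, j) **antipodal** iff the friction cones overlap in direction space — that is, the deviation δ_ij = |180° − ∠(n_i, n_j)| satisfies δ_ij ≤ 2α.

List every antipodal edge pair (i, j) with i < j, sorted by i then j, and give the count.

α = atan 0.6 = 30.96°;  2α = 61.93°
n_0 = (-0.7536, -0.6573)
n_1 = (+0.0301, -0.9995)
n_2 = (+0.8935, -0.4491)
n_3 = (+0.8308, +0.5566)
n_4 = (-0.0404, +0.9992)
n_5 = (-0.9457, +0.3251)
  (0,1): δ = 129.37°  ·
  (0,2): δ = 67.78°  ·
  (0,3): δ = 7.27°  ✓
  (0,4): δ = 51.22°  ✓
  (0,5): δ = 119.94°  ·
  (1,2): δ = 118.41°  ·
  (1,3): δ = 57.90°  ✓
  (1,4): δ = 0.59°  ✓
  (1,5): δ = 69.31°  ·
  (2,3): δ = 119.49°  ·
  (2,4): δ = 61.00°  ✓
  (2,5): δ = 7.71°  ✓
  (3,4): δ = 121.51°  ·
  (3,5): δ = 52.79°  ✓
  (4,5): δ = 111.28°  ·
antipodal pairs: 7

count = 7; pairs: (0,3), (0,4), (1,3), (1,4), (2,4), (2,5), (3,5)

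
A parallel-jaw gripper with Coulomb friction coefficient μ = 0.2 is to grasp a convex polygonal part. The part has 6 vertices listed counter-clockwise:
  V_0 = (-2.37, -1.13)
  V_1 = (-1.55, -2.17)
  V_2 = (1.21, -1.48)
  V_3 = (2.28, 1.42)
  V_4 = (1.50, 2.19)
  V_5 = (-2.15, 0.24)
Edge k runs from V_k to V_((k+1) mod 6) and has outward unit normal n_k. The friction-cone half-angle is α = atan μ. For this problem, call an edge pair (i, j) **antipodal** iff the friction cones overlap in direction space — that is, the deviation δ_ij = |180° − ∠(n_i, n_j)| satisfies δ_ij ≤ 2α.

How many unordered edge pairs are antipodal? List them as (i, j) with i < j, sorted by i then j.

count = 3; pairs: (0,3), (1,4), (2,5)

α = atan 0.2 = 11.31°;  2α = 22.62°
n_0 = (-0.7853, -0.6192)
n_1 = (+0.2425, -0.9701)
n_2 = (+0.9382, -0.3462)
n_3 = (+0.7025, +0.7117)
n_4 = (-0.4712, +0.8820)
n_5 = (-0.9874, +0.1586)
  (0,1): δ = 114.22°  ·
  (0,2): δ = 58.51°  ·
  (0,3): δ = 7.12°  ✓
  (0,4): δ = 79.86°  ·
  (0,5): δ = 132.62°  ·
  (1,2): δ = 124.29°  ·
  (1,3): δ = 58.67°  ·
  (1,4): δ = 14.08°  ✓
  (1,5): δ = 66.84°  ·
  (2,3): δ = 114.38°  ·
  (2,4): δ = 41.63°  ·
  (2,5): δ = 11.13°  ✓
  (3,4): δ = 107.26°  ·
  (3,5): δ = 54.49°  ·
  (4,5): δ = 127.24°  ·
antipodal pairs: 3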